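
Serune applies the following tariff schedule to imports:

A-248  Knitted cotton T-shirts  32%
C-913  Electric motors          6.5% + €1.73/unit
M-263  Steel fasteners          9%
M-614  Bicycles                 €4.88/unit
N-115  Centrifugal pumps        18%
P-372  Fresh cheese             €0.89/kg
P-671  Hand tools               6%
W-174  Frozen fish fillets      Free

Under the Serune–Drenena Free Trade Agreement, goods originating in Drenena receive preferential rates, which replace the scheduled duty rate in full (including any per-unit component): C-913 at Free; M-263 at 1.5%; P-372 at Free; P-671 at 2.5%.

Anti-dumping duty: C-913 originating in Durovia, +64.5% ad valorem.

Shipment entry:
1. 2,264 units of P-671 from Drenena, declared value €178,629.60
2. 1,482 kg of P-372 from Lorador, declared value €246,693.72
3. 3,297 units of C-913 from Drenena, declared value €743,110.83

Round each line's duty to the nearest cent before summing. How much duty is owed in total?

Line 1 (P-671, Drenena, 2,264 units, €178,629.60):
Base rate for P-671 is 6%.
Origin Drenena qualifies under the Serune–Drenena agreement and P-671 is covered: preferential rate 2.5% applies instead.
Duty = €178,629.60 × 2.5% = €4,465.74.
Line 2 (P-372, Lorador, 1,482 kg, €246,693.72):
Base rate for P-372 is €0.89/kg.
P-372 has an FTA preferential rate, but origin Lorador is not Drenena; base rate stands.
Duty = 1,482 × €0.89 = €1,318.98.
Line 3 (C-913, Drenena, 3,297 units, €743,110.83):
Base rate for C-913 is 6.5% + €1.73/unit.
Origin Drenena qualifies under the Serune–Drenena agreement and C-913 is covered: preferential rate Free applies instead.
The additional-duty order on C-913 targets Durovia, not Drenena; it does not apply.
Duty = €743,110.83 × 0% = €0.00.
Total = €4,465.74 + €1,318.98 + €0.00 = €5,784.72.

€5,784.72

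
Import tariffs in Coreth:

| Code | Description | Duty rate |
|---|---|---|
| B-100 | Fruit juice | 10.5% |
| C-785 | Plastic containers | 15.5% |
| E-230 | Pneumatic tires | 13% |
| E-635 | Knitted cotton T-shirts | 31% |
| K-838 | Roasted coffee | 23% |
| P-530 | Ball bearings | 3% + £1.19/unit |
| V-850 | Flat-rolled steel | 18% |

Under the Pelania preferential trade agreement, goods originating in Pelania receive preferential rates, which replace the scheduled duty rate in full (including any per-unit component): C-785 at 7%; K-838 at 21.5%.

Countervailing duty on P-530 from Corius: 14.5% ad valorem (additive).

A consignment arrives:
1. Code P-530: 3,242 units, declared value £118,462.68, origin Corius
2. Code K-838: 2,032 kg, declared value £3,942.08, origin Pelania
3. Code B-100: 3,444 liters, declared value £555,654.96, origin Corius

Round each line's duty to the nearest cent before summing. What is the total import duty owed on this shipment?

£83,780.27

Line 1 (P-530, Corius, 3,242 units, £118,462.68):
Base rate for P-530 is 3% + £1.19/unit.
Additional duty on P-530 from Corius: +14.5%. Applied ad valorem rate: 3% + 14.5% = 17.5%.
Duty = £118,462.68 × 17.5% + 3,242 × £1.19 = £24,588.95.
Line 2 (K-838, Pelania, 2,032 kg, £3,942.08):
Base rate for K-838 is 23%.
Origin Pelania qualifies under the Coreth–Pelania agreement and K-838 is covered: preferential rate 21.5% applies instead.
Duty = £3,942.08 × 21.5% = £847.55.
Line 3 (B-100, Corius, 3,444 liters, £555,654.96):
Base rate for B-100 is 10.5%.
Duty = £555,654.96 × 10.5% = £58,343.77.
Total = £24,588.95 + £847.55 + £58,343.77 = £83,780.27.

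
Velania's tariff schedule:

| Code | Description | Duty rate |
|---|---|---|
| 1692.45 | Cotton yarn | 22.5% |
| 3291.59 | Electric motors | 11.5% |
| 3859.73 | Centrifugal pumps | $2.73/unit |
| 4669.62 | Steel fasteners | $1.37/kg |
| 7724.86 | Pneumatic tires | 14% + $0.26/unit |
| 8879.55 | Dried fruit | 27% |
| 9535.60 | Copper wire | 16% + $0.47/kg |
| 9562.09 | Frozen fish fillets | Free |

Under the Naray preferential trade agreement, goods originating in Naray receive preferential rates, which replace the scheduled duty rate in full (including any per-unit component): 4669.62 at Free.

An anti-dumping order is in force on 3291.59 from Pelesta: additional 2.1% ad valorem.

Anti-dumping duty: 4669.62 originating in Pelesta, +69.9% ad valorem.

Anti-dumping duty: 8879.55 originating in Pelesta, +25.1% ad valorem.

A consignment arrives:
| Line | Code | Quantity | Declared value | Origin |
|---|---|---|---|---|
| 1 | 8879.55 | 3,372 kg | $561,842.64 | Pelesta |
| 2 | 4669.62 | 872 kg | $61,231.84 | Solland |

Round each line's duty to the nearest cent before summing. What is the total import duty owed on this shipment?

$293,914.66

Line 1 (8879.55, Pelesta, 3,372 kg, $561,842.64):
Base rate for 8879.55 is 27%.
Additional duty on 8879.55 from Pelesta: +25.1%. Applied ad valorem rate: 27% + 25.1% = 52.1%.
Duty = $561,842.64 × 52.1% = $292,720.02.
Line 2 (4669.62, Solland, 872 kg, $61,231.84):
Base rate for 4669.62 is $1.37/kg.
4669.62 has an FTA preferential rate, but origin Solland is not Naray; base rate stands.
The additional-duty order on 4669.62 targets Pelesta, not Solland; it does not apply.
Duty = 872 × $1.37 = $1,194.64.
Total = $292,720.02 + $1,194.64 = $293,914.66.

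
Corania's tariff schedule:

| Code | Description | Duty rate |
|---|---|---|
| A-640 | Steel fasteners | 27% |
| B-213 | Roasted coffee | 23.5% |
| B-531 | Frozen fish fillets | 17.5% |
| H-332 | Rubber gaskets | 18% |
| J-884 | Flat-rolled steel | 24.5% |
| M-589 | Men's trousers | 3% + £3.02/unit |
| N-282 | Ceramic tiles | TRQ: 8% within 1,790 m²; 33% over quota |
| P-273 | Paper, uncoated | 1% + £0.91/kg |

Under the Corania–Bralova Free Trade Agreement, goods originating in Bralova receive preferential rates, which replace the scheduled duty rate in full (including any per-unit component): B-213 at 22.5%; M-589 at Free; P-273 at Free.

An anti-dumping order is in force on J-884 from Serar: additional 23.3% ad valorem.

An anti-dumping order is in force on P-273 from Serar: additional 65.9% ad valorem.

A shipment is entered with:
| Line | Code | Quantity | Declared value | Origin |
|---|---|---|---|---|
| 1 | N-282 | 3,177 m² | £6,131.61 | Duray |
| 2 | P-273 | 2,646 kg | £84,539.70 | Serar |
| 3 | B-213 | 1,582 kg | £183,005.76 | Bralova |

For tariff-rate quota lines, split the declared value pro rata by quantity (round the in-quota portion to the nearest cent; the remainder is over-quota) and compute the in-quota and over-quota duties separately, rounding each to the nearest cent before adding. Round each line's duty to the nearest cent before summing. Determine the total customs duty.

Line 1 (N-282, Duray, 3,177 m², £6,131.61):
Code N-282 is under a tariff-rate quota (threshold 1,790 m²). In-quota: 1,790 m² at 8%; over-quota: 1,387 m² at 33%.
Pro-rata value split: in-quota = £6,131.61 × 1,790/3,177 = £3,454.70; over-quota = £6,131.61 − £3,454.70 = £2,676.91.
In-quota duty = £3,454.70 × 8% = £276.38. Over-quota duty = £2,676.91 × 33% = £883.38.
Line duty = £276.38 + £883.38 = £1,159.76.
Line 2 (P-273, Serar, 2,646 kg, £84,539.70):
Base rate for P-273 is 1% + £0.91/kg.
P-273 has an FTA preferential rate, but origin Serar is not Bralova; base rate stands.
Additional duty on P-273 from Serar: +65.9%. Applied ad valorem rate: 1% + 65.9% = 66.9%.
Duty = £84,539.70 × 66.9% + 2,646 × £0.91 = £58,964.92.
Line 3 (B-213, Bralova, 1,582 kg, £183,005.76):
Base rate for B-213 is 23.5%.
Origin Bralova qualifies under the Corania–Bralova agreement and B-213 is covered: preferential rate 22.5% applies instead.
Duty = £183,005.76 × 22.5% = £41,176.30.
Total = £1,159.76 + £58,964.92 + £41,176.30 = £101,300.98.

£101,300.98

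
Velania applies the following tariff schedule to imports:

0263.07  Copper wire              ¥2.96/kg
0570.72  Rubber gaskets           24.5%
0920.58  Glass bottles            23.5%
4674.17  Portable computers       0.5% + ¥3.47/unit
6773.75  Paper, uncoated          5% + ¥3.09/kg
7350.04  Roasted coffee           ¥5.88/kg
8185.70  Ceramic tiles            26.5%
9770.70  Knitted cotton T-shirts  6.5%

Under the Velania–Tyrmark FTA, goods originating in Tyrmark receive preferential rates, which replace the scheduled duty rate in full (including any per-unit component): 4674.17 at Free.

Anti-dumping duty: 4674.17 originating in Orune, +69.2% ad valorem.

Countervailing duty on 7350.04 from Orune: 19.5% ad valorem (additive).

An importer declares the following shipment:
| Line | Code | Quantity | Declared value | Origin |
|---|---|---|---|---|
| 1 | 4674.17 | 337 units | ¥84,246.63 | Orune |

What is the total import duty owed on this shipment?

¥59,889.29

Line 1 (4674.17, Orune, 337 units, ¥84,246.63):
Base rate for 4674.17 is 0.5% + ¥3.47/unit.
4674.17 has an FTA preferential rate, but origin Orune is not Tyrmark; base rate stands.
Additional duty on 4674.17 from Orune: +69.2%. Applied ad valorem rate: 0.5% + 69.2% = 69.7%.
Duty = ¥84,246.63 × 69.7% + 337 × ¥3.47 = ¥59,889.29.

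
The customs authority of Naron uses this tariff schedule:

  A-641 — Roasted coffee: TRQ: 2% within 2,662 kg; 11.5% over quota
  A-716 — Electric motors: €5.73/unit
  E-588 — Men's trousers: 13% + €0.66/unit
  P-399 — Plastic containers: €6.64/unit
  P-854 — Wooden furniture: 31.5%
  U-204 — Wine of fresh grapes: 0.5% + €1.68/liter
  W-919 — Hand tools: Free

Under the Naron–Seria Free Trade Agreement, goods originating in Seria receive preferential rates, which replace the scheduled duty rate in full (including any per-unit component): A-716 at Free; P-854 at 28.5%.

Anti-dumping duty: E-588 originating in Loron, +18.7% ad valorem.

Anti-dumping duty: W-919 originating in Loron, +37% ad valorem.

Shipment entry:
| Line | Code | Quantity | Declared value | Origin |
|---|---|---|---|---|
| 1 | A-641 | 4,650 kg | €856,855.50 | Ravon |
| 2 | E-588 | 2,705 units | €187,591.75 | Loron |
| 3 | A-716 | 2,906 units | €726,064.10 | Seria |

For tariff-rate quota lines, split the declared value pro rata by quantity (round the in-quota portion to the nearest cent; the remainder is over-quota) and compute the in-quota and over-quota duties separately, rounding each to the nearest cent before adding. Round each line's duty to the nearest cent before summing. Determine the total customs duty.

Line 1 (A-641, Ravon, 4,650 kg, €856,855.50):
Code A-641 is under a tariff-rate quota (threshold 2,662 kg). In-quota: 2,662 kg at 2%; over-quota: 1,988 kg at 11.5%.
Pro-rata value split: in-quota = €856,855.50 × 2,662/4,650 = €490,526.74; over-quota = €856,855.50 − €490,526.74 = €366,328.76.
In-quota duty = €490,526.74 × 2% = €9,810.53. Over-quota duty = €366,328.76 × 11.5% = €42,127.81.
Line duty = €9,810.53 + €42,127.81 = €51,938.34.
Line 2 (E-588, Loron, 2,705 units, €187,591.75):
Base rate for E-588 is 13% + €0.66/unit.
Additional duty on E-588 from Loron: +18.7%. Applied ad valorem rate: 13% + 18.7% = 31.7%.
Duty = €187,591.75 × 31.7% + 2,705 × €0.66 = €61,251.88.
Line 3 (A-716, Seria, 2,906 units, €726,064.10):
Base rate for A-716 is €5.73/unit.
Origin Seria qualifies under the Naron–Seria agreement and A-716 is covered: preferential rate Free applies instead.
Duty = €726,064.10 × 0% = €0.00.
Total = €51,938.34 + €61,251.88 + €0.00 = €113,190.22.

€113,190.22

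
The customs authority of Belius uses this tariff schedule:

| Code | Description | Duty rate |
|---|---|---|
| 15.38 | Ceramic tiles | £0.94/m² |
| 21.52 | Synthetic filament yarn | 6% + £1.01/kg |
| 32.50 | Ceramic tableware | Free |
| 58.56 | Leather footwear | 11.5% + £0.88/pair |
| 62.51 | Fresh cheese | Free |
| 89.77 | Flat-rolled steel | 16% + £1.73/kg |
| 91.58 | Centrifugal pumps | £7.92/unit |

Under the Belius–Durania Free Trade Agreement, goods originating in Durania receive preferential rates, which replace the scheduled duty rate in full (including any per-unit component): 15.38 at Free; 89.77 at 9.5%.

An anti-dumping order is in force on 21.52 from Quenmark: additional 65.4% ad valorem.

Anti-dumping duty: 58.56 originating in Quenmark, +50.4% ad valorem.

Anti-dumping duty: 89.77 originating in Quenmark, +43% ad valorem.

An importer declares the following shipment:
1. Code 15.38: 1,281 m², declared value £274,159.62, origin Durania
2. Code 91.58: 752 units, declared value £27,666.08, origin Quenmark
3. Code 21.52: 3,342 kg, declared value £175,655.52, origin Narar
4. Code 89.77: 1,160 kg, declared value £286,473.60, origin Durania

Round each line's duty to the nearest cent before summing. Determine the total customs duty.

£47,085.58

Line 1 (15.38, Durania, 1,281 m², £274,159.62):
Base rate for 15.38 is £0.94/m².
Origin Durania qualifies under the Belius–Durania agreement and 15.38 is covered: preferential rate Free applies instead.
Duty = £274,159.62 × 0% = £0.00.
Line 2 (91.58, Quenmark, 752 units, £27,666.08):
Base rate for 91.58 is £7.92/unit.
Duty = 752 × £7.92 = £5,955.84.
Line 3 (21.52, Narar, 3,342 kg, £175,655.52):
Base rate for 21.52 is 6% + £1.01/kg.
The additional-duty order on 21.52 targets Quenmark, not Narar; it does not apply.
Duty = £175,655.52 × 6% + 3,342 × £1.01 = £13,914.75.
Line 4 (89.77, Durania, 1,160 kg, £286,473.60):
Base rate for 89.77 is 16% + £1.73/kg.
Origin Durania qualifies under the Belius–Durania agreement and 89.77 is covered: preferential rate 9.5% applies instead.
The additional-duty order on 89.77 targets Quenmark, not Durania; it does not apply.
Duty = £286,473.60 × 9.5% = £27,214.99.
Total = £0.00 + £5,955.84 + £13,914.75 + £27,214.99 = £47,085.58.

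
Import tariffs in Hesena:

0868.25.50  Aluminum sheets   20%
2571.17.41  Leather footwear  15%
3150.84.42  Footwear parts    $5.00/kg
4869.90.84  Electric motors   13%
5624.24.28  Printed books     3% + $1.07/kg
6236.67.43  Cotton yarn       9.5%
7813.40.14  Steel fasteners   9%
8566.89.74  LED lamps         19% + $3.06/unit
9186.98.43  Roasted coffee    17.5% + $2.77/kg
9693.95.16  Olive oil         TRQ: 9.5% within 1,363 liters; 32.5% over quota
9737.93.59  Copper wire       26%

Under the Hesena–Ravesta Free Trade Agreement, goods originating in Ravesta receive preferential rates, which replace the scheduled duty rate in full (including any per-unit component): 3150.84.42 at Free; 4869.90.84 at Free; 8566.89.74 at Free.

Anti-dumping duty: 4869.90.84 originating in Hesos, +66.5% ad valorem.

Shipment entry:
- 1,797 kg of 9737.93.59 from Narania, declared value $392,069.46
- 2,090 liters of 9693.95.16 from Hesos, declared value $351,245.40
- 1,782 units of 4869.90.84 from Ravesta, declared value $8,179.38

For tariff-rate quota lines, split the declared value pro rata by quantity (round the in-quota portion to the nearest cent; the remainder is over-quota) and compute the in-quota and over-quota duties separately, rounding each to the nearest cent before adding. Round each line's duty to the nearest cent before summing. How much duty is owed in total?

$163,407.69

Line 1 (9737.93.59, Narania, 1,797 kg, $392,069.46):
Base rate for 9737.93.59 is 26%.
Duty = $392,069.46 × 26% = $101,938.06.
Line 2 (9693.95.16, Hesos, 2,090 liters, $351,245.40):
Code 9693.95.16 is under a tariff-rate quota (threshold 1,363 liters). In-quota: 1,363 liters at 9.5%; over-quota: 727 liters at 32.5%.
Pro-rata value split: in-quota = $351,245.40 × 1,363/2,090 = $229,065.78; over-quota = $351,245.40 − $229,065.78 = $122,179.62.
In-quota duty = $229,065.78 × 9.5% = $21,761.25. Over-quota duty = $122,179.62 × 32.5% = $39,708.38.
Line duty = $21,761.25 + $39,708.38 = $61,469.63.
Line 3 (4869.90.84, Ravesta, 1,782 units, $8,179.38):
Base rate for 4869.90.84 is 13%.
Origin Ravesta qualifies under the Hesena–Ravesta agreement and 4869.90.84 is covered: preferential rate Free applies instead.
The additional-duty order on 4869.90.84 targets Hesos, not Ravesta; it does not apply.
Duty = $8,179.38 × 0% = $0.00.
Total = $101,938.06 + $61,469.63 + $0.00 = $163,407.69.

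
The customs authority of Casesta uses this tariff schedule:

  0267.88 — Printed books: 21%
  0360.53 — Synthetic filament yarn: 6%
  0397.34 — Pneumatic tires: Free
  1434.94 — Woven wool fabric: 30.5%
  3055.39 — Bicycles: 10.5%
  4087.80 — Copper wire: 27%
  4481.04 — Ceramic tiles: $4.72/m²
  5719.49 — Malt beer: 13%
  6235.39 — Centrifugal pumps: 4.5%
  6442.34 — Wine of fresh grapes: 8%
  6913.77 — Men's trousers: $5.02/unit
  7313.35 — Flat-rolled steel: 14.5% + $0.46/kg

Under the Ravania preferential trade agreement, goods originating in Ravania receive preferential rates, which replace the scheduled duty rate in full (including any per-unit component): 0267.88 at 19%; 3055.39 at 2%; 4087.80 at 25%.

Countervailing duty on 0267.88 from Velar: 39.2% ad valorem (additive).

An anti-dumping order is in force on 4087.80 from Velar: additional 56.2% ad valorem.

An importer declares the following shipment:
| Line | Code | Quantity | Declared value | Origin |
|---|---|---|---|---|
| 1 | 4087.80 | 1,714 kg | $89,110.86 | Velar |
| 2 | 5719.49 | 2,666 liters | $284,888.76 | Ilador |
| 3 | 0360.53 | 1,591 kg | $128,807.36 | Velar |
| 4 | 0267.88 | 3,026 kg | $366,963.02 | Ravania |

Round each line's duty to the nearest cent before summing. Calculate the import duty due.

Line 1 (4087.80, Velar, 1,714 kg, $89,110.86):
Base rate for 4087.80 is 27%.
4087.80 has an FTA preferential rate, but origin Velar is not Ravania; base rate stands.
Additional duty on 4087.80 from Velar: +56.2%. Applied ad valorem rate: 27% + 56.2% = 83.2%.
Duty = $89,110.86 × 83.2% = $74,140.24.
Line 2 (5719.49, Ilador, 2,666 liters, $284,888.76):
Base rate for 5719.49 is 13%.
Duty = $284,888.76 × 13% = $37,035.54.
Line 3 (0360.53, Velar, 1,591 kg, $128,807.36):
Base rate for 0360.53 is 6%.
Duty = $128,807.36 × 6% = $7,728.44.
Line 4 (0267.88, Ravania, 3,026 kg, $366,963.02):
Base rate for 0267.88 is 21%.
Origin Ravania qualifies under the Casesta–Ravania agreement and 0267.88 is covered: preferential rate 19% applies instead.
The additional-duty order on 0267.88 targets Velar, not Ravania; it does not apply.
Duty = $366,963.02 × 19% = $69,722.97.
Total = $74,140.24 + $37,035.54 + $7,728.44 + $69,722.97 = $188,627.19.

$188,627.19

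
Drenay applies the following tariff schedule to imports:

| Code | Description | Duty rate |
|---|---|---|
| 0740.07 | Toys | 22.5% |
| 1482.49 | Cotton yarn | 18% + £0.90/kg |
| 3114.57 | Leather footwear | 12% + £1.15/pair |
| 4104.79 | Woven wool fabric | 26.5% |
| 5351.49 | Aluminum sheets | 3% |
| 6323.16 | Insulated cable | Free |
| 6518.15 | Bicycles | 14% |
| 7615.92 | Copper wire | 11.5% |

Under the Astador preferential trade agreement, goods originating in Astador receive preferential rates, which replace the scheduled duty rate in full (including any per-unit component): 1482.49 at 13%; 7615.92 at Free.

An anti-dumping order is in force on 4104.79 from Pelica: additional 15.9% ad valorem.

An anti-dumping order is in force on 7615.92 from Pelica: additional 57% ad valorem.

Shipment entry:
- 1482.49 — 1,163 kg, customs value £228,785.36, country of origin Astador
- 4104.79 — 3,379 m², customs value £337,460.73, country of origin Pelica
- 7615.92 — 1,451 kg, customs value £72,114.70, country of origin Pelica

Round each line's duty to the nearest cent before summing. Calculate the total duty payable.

Line 1 (1482.49, Astador, 1,163 kg, £228,785.36):
Base rate for 1482.49 is 18% + £0.90/kg.
Origin Astador qualifies under the Drenay–Astador agreement and 1482.49 is covered: preferential rate 13% applies instead.
Duty = £228,785.36 × 13% = £29,742.10.
Line 2 (4104.79, Pelica, 3,379 m², £337,460.73):
Base rate for 4104.79 is 26.5%.
Additional duty on 4104.79 from Pelica: +15.9%. Applied ad valorem rate: 26.5% + 15.9% = 42.4%.
Duty = £337,460.73 × 42.4% = £143,083.35.
Line 3 (7615.92, Pelica, 1,451 kg, £72,114.70):
Base rate for 7615.92 is 11.5%.
7615.92 has an FTA preferential rate, but origin Pelica is not Astador; base rate stands.
Additional duty on 7615.92 from Pelica: +57%. Applied ad valorem rate: 11.5% + 57% = 68.5%.
Duty = £72,114.70 × 68.5% = £49,398.57.
Total = £29,742.10 + £143,083.35 + £49,398.57 = £222,224.02.

£222,224.02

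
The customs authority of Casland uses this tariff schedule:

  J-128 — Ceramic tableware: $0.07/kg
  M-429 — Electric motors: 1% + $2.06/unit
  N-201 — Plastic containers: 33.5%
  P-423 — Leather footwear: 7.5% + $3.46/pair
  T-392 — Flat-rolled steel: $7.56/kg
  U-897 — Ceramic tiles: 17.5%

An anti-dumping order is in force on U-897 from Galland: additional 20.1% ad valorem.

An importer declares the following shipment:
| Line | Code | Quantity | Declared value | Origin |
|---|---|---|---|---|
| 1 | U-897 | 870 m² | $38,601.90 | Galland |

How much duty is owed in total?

$14,514.31

Line 1 (U-897, Galland, 870 m², $38,601.90):
Base rate for U-897 is 17.5%.
Additional duty on U-897 from Galland: +20.1%. Applied ad valorem rate: 17.5% + 20.1% = 37.6%.
Duty = $38,601.90 × 37.6% = $14,514.31.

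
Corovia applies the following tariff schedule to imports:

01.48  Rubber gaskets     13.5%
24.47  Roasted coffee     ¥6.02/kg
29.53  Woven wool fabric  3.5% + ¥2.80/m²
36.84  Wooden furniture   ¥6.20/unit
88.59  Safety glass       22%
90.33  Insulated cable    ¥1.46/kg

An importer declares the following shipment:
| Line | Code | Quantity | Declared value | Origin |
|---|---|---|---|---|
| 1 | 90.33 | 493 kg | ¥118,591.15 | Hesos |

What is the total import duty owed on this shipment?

¥719.78

Line 1 (90.33, Hesos, 493 kg, ¥118,591.15):
Base rate for 90.33 is ¥1.46/kg.
Duty = 493 × ¥1.46 = ¥719.78.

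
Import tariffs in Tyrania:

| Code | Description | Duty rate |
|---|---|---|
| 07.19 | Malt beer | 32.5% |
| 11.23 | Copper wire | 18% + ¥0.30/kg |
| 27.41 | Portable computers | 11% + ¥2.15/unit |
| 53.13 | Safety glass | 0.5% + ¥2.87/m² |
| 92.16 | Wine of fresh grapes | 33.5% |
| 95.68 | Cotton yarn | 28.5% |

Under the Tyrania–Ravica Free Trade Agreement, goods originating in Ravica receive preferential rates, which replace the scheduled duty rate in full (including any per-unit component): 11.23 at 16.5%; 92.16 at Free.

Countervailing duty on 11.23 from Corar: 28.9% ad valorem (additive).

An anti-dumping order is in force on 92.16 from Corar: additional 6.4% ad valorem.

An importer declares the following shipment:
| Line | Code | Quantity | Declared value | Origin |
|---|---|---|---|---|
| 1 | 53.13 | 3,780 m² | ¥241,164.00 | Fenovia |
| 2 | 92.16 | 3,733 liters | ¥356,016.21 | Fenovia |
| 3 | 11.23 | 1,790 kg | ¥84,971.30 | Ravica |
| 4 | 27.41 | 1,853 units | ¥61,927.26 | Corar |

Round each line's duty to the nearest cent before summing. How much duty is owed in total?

Line 1 (53.13, Fenovia, 3,780 m², ¥241,164.00):
Base rate for 53.13 is 0.5% + ¥2.87/m².
Duty = ¥241,164.00 × 0.5% + 3,780 × ¥2.87 = ¥12,054.42.
Line 2 (92.16, Fenovia, 3,733 liters, ¥356,016.21):
Base rate for 92.16 is 33.5%.
92.16 has an FTA preferential rate, but origin Fenovia is not Ravica; base rate stands.
The additional-duty order on 92.16 targets Corar, not Fenovia; it does not apply.
Duty = ¥356,016.21 × 33.5% = ¥119,265.43.
Line 3 (11.23, Ravica, 1,790 kg, ¥84,971.30):
Base rate for 11.23 is 18% + ¥0.30/kg.
Origin Ravica qualifies under the Tyrania–Ravica agreement and 11.23 is covered: preferential rate 16.5% applies instead.
The additional-duty order on 11.23 targets Corar, not Ravica; it does not apply.
Duty = ¥84,971.30 × 16.5% = ¥14,020.26.
Line 4 (27.41, Corar, 1,853 units, ¥61,927.26):
Base rate for 27.41 is 11% + ¥2.15/unit.
Duty = ¥61,927.26 × 11% + 1,853 × ¥2.15 = ¥10,795.95.
Total = ¥12,054.42 + ¥119,265.43 + ¥14,020.26 + ¥10,795.95 = ¥156,136.06.

¥156,136.06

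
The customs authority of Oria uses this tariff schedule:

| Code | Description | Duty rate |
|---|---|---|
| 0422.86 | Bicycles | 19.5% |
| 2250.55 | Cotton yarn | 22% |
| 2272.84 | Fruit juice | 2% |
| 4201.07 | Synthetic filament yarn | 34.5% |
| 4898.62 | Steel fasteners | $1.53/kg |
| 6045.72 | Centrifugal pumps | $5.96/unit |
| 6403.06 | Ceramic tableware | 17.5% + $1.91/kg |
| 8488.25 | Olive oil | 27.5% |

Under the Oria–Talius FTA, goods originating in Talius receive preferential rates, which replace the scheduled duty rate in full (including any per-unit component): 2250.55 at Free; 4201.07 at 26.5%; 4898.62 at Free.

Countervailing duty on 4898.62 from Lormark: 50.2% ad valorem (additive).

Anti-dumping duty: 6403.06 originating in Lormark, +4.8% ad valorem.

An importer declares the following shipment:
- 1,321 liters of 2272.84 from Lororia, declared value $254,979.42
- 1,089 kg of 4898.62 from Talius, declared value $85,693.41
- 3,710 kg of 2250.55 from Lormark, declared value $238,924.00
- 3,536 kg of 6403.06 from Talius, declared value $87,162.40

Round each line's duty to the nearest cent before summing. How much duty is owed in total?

Line 1 (2272.84, Lororia, 1,321 liters, $254,979.42):
Base rate for 2272.84 is 2%.
Duty = $254,979.42 × 2% = $5,099.59.
Line 2 (4898.62, Talius, 1,089 kg, $85,693.41):
Base rate for 4898.62 is $1.53/kg.
Origin Talius qualifies under the Oria–Talius agreement and 4898.62 is covered: preferential rate Free applies instead.
The additional-duty order on 4898.62 targets Lormark, not Talius; it does not apply.
Duty = $85,693.41 × 0% = $0.00.
Line 3 (2250.55, Lormark, 3,710 kg, $238,924.00):
Base rate for 2250.55 is 22%.
2250.55 has an FTA preferential rate, but origin Lormark is not Talius; base rate stands.
Duty = $238,924.00 × 22% = $52,563.28.
Line 4 (6403.06, Talius, 3,536 kg, $87,162.40):
Base rate for 6403.06 is 17.5% + $1.91/kg.
Origin Talius is the FTA partner but 6403.06 is not on the preference list; base rate stands.
The additional-duty order on 6403.06 targets Lormark, not Talius; it does not apply.
Duty = $87,162.40 × 17.5% + 3,536 × $1.91 = $22,007.18.
Total = $5,099.59 + $0.00 + $52,563.28 + $22,007.18 = $79,670.05.

$79,670.05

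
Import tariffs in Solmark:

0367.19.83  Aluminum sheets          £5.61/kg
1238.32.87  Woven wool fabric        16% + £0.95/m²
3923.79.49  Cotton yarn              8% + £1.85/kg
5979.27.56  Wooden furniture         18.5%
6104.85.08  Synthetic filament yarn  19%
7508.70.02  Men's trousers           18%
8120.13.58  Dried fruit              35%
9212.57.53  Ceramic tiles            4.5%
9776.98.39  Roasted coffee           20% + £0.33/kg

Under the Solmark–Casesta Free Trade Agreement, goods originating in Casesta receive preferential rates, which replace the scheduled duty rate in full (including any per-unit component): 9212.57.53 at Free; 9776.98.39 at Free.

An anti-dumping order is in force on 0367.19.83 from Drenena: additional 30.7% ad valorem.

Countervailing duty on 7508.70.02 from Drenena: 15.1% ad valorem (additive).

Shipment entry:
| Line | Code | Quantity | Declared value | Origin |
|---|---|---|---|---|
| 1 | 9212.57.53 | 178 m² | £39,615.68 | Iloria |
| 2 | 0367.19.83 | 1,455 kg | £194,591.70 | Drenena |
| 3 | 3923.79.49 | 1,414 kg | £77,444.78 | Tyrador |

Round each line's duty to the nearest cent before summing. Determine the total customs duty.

Line 1 (9212.57.53, Iloria, 178 m², £39,615.68):
Base rate for 9212.57.53 is 4.5%.
9212.57.53 has an FTA preferential rate, but origin Iloria is not Casesta; base rate stands.
Duty = £39,615.68 × 4.5% = £1,782.71.
Line 2 (0367.19.83, Drenena, 1,455 kg, £194,591.70):
Base rate for 0367.19.83 is £5.61/kg.
Additional duty on 0367.19.83 from Drenena: +30.7% ad valorem. Applied ad valorem rate = 30.7%.
Duty = £194,591.70 × 30.7% + 1,455 × £5.61 = £67,902.20.
Line 3 (3923.79.49, Tyrador, 1,414 kg, £77,444.78):
Base rate for 3923.79.49 is 8% + £1.85/kg.
Duty = £77,444.78 × 8% + 1,414 × £1.85 = £8,811.48.
Total = £1,782.71 + £67,902.20 + £8,811.48 = £78,496.39.

£78,496.39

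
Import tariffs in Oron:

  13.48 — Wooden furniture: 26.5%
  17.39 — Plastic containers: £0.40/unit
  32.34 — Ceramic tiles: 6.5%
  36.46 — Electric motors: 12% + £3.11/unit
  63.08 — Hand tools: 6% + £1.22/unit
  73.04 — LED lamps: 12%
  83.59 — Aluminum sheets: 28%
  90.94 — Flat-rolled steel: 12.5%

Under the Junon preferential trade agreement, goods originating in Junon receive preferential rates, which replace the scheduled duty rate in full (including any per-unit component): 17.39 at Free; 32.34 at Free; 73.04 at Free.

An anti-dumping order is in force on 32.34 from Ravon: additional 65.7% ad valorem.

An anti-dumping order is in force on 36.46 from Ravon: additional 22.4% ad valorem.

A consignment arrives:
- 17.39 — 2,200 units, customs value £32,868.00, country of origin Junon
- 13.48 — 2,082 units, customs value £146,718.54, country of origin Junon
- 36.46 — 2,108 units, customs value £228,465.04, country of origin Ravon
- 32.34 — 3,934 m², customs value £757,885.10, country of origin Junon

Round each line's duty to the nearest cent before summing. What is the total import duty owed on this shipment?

£124,028.26

Line 1 (17.39, Junon, 2,200 units, £32,868.00):
Base rate for 17.39 is £0.40/unit.
Origin Junon qualifies under the Oron–Junon agreement and 17.39 is covered: preferential rate Free applies instead.
Duty = £32,868.00 × 0% = £0.00.
Line 2 (13.48, Junon, 2,082 units, £146,718.54):
Base rate for 13.48 is 26.5%.
Origin Junon is the FTA partner but 13.48 is not on the preference list; base rate stands.
Duty = £146,718.54 × 26.5% = £38,880.41.
Line 3 (36.46, Ravon, 2,108 units, £228,465.04):
Base rate for 36.46 is 12% + £3.11/unit.
Additional duty on 36.46 from Ravon: +22.4%. Applied ad valorem rate: 12% + 22.4% = 34.4%.
Duty = £228,465.04 × 34.4% + 2,108 × £3.11 = £85,147.85.
Line 4 (32.34, Junon, 3,934 m², £757,885.10):
Base rate for 32.34 is 6.5%.
Origin Junon qualifies under the Oron–Junon agreement and 32.34 is covered: preferential rate Free applies instead.
The additional-duty order on 32.34 targets Ravon, not Junon; it does not apply.
Duty = £757,885.10 × 0% = £0.00.
Total = £0.00 + £38,880.41 + £85,147.85 + £0.00 = £124,028.26.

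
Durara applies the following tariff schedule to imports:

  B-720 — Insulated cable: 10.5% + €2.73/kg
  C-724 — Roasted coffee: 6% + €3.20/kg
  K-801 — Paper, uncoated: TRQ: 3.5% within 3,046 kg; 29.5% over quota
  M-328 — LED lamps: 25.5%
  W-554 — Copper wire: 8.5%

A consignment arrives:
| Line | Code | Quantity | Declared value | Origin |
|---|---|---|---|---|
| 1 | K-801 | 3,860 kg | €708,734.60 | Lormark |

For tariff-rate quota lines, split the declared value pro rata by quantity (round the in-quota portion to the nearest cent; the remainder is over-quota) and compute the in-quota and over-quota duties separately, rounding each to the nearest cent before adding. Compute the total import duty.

Line 1 (K-801, Lormark, 3,860 kg, €708,734.60):
Code K-801 is under a tariff-rate quota (threshold 3,046 kg). In-quota: 3,046 kg at 3.5%; over-quota: 814 kg at 29.5%.
Pro-rata value split: in-quota = €708,734.60 × 3,046/3,860 = €559,276.06; over-quota = €708,734.60 − €559,276.06 = €149,458.54.
In-quota duty = €559,276.06 × 3.5% = €19,574.66. Over-quota duty = €149,458.54 × 29.5% = €44,090.27.
Line duty = €19,574.66 + €44,090.27 = €63,664.93.

€63,664.93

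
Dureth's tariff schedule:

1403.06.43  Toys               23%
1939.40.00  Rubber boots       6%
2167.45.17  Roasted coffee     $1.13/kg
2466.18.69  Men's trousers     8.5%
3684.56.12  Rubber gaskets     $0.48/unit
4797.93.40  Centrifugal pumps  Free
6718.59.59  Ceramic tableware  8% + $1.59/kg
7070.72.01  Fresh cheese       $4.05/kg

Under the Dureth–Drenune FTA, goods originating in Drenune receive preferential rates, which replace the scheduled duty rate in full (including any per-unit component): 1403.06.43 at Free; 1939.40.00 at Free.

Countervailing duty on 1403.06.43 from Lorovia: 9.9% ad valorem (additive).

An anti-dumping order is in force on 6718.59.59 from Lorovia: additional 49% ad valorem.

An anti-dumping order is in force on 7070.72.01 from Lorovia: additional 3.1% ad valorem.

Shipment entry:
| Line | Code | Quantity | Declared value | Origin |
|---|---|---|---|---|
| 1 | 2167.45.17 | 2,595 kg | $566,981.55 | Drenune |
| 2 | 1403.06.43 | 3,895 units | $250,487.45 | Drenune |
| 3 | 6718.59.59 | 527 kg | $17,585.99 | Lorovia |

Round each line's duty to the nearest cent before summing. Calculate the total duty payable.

$13,794.29

Line 1 (2167.45.17, Drenune, 2,595 kg, $566,981.55):
Base rate for 2167.45.17 is $1.13/kg.
Origin Drenune is the FTA partner but 2167.45.17 is not on the preference list; base rate stands.
Duty = 2,595 × $1.13 = $2,932.35.
Line 2 (1403.06.43, Drenune, 3,895 units, $250,487.45):
Base rate for 1403.06.43 is 23%.
Origin Drenune qualifies under the Dureth–Drenune agreement and 1403.06.43 is covered: preferential rate Free applies instead.
The additional-duty order on 1403.06.43 targets Lorovia, not Drenune; it does not apply.
Duty = $250,487.45 × 0% = $0.00.
Line 3 (6718.59.59, Lorovia, 527 kg, $17,585.99):
Base rate for 6718.59.59 is 8% + $1.59/kg.
Additional duty on 6718.59.59 from Lorovia: +49%. Applied ad valorem rate: 8% + 49% = 57%.
Duty = $17,585.99 × 57% + 527 × $1.59 = $10,861.94.
Total = $2,932.35 + $0.00 + $10,861.94 = $13,794.29.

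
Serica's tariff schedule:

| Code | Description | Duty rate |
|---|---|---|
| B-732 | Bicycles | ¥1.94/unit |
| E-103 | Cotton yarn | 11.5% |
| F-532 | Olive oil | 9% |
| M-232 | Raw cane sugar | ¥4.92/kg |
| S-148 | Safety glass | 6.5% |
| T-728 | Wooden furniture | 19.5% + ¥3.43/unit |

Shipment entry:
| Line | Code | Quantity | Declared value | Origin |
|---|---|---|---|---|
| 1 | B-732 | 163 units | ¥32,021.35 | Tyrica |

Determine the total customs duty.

¥316.22

Line 1 (B-732, Tyrica, 163 units, ¥32,021.35):
Base rate for B-732 is ¥1.94/unit.
Duty = 163 × ¥1.94 = ¥316.22.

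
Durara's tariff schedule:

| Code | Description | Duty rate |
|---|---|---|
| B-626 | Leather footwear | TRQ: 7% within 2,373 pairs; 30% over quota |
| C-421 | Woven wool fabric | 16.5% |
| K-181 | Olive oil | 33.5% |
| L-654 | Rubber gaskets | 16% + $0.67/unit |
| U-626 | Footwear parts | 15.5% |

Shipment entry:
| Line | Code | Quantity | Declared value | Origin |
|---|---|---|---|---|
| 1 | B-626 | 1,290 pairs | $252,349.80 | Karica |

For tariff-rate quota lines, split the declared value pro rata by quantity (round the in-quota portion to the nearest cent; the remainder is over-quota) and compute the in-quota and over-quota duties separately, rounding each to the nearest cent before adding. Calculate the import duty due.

Line 1 (B-626, Karica, 1,290 pairs, $252,349.80):
Code B-626 is under a tariff-rate quota (threshold 2,373 pairs). Quantity 1,290 pairs is within the quota, so the in-quota rate 7% applies to the full value.
Duty = $252,349.80 × 7% = $17,664.49.

$17,664.49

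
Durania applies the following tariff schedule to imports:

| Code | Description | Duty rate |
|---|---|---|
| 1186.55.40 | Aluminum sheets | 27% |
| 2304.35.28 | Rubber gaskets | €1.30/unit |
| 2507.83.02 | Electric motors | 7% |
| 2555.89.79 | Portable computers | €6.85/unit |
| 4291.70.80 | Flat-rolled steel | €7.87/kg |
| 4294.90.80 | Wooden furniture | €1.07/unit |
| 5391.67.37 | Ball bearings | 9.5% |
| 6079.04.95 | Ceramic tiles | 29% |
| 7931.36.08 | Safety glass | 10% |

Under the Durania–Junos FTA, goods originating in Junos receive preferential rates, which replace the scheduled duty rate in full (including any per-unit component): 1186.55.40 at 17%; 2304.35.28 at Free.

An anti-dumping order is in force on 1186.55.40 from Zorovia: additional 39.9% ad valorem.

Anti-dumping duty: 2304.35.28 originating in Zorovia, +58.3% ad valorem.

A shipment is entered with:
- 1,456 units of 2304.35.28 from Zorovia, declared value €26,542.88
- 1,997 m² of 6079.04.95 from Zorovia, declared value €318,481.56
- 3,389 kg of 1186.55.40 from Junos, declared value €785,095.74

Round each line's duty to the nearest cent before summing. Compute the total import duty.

Line 1 (2304.35.28, Zorovia, 1,456 units, €26,542.88):
Base rate for 2304.35.28 is €1.30/unit.
2304.35.28 has an FTA preferential rate, but origin Zorovia is not Junos; base rate stands.
Additional duty on 2304.35.28 from Zorovia: +58.3% ad valorem. Applied ad valorem rate = 58.3%.
Duty = €26,542.88 × 58.3% + 1,456 × €1.30 = €17,367.30.
Line 2 (6079.04.95, Zorovia, 1,997 m², €318,481.56):
Base rate for 6079.04.95 is 29%.
Duty = €318,481.56 × 29% = €92,359.65.
Line 3 (1186.55.40, Junos, 3,389 kg, €785,095.74):
Base rate for 1186.55.40 is 27%.
Origin Junos qualifies under the Durania–Junos agreement and 1186.55.40 is covered: preferential rate 17% applies instead.
The additional-duty order on 1186.55.40 targets Zorovia, not Junos; it does not apply.
Duty = €785,095.74 × 17% = €133,466.28.
Total = €17,367.30 + €92,359.65 + €133,466.28 = €243,193.23.

€243,193.23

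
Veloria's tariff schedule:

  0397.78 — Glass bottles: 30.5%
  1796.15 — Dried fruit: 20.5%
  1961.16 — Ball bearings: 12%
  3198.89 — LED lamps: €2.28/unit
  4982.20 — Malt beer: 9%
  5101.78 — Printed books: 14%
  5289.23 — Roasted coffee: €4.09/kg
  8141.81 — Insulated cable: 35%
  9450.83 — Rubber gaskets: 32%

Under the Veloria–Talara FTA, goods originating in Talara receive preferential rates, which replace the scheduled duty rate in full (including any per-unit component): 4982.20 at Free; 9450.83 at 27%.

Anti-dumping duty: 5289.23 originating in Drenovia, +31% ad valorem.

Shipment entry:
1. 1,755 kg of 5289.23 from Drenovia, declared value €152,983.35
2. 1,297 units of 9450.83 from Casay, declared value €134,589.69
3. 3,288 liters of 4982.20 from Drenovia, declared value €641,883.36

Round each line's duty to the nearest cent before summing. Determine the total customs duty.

€155,440.99

Line 1 (5289.23, Drenovia, 1,755 kg, €152,983.35):
Base rate for 5289.23 is €4.09/kg.
Additional duty on 5289.23 from Drenovia: +31% ad valorem. Applied ad valorem rate = 31%.
Duty = €152,983.35 × 31% + 1,755 × €4.09 = €54,602.79.
Line 2 (9450.83, Casay, 1,297 units, €134,589.69):
Base rate for 9450.83 is 32%.
9450.83 has an FTA preferential rate, but origin Casay is not Talara; base rate stands.
Duty = €134,589.69 × 32% = €43,068.70.
Line 3 (4982.20, Drenovia, 3,288 liters, €641,883.36):
Base rate for 4982.20 is 9%.
4982.20 has an FTA preferential rate, but origin Drenovia is not Talara; base rate stands.
Duty = €641,883.36 × 9% = €57,769.50.
Total = €54,602.79 + €43,068.70 + €57,769.50 = €155,440.99.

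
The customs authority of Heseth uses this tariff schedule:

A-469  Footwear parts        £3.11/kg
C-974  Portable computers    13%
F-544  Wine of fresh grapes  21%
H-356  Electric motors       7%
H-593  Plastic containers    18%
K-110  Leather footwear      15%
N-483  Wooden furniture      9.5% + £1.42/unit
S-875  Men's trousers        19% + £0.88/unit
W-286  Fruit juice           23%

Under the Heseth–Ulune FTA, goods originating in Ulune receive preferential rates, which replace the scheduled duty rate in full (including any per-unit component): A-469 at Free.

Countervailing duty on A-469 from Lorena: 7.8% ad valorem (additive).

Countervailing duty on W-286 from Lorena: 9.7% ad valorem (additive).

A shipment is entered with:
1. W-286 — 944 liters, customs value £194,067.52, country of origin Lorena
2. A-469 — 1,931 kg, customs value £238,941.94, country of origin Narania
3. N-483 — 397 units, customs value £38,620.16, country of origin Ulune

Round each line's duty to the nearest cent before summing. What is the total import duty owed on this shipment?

Line 1 (W-286, Lorena, 944 liters, £194,067.52):
Base rate for W-286 is 23%.
Additional duty on W-286 from Lorena: +9.7%. Applied ad valorem rate: 23% + 9.7% = 32.7%.
Duty = £194,067.52 × 32.7% = £63,460.08.
Line 2 (A-469, Narania, 1,931 kg, £238,941.94):
Base rate for A-469 is £3.11/kg.
A-469 has an FTA preferential rate, but origin Narania is not Ulune; base rate stands.
The additional-duty order on A-469 targets Lorena, not Narania; it does not apply.
Duty = 1,931 × £3.11 = £6,005.41.
Line 3 (N-483, Ulune, 397 units, £38,620.16):
Base rate for N-483 is 9.5% + £1.42/unit.
Origin Ulune is the FTA partner but N-483 is not on the preference list; base rate stands.
Duty = £38,620.16 × 9.5% + 397 × £1.42 = £4,232.66.
Total = £63,460.08 + £6,005.41 + £4,232.66 = £73,698.15.

£73,698.15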